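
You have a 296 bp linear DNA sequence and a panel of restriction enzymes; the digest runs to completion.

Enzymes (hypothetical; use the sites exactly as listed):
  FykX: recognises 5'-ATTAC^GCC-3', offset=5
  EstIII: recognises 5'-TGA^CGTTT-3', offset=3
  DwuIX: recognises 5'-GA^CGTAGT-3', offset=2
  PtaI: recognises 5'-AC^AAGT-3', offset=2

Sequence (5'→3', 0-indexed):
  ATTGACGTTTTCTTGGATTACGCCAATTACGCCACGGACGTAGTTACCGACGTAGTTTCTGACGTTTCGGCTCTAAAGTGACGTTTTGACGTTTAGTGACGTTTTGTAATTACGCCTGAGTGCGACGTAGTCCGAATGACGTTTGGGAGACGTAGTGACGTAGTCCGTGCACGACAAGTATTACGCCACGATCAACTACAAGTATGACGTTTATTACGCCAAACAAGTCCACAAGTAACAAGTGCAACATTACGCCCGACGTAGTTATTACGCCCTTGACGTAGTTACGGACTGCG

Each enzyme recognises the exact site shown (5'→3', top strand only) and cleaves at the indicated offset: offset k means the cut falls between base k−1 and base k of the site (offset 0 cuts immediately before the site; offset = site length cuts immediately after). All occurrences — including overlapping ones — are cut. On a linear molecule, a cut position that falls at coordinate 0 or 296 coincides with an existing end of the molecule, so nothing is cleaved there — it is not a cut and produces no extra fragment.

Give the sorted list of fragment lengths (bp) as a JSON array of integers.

Per-enzyme occurrences:
  FykX (ATTACGCC, off=5): starts [16, 25, 108, 179, 212, 248, 266] → cuts [21, 30, 113, 184, 217, 253, 271]
  EstIII (TGACGTTT, off=3): starts [2, 59, 78, 86, 96, 136, 204] → cuts [5, 62, 81, 89, 99, 139, 207]
  DwuIX (GACGTAGT, off=2): starts [36, 48, 123, 148, 156, 257, 277] → cuts [38, 50, 125, 150, 158, 259, 279]
  PtaI (ACAAGT, off=2): starts [173, 197, 222, 230, 237] → cuts [175, 199, 224, 232, 239]

All cut coordinates (distinct, sorted): [5, 21, 30, 38, 50, 62, 81, 89, 99, 113, 125, 139, 150, 158, 175, 184, 199, 207, 217, 224, 232, 239, 253, 259, 271, 279]

Fragments:
  [0,5): 5 bp
  [5,21): 16 bp
  [21,30): 9 bp
  [30,38): 8 bp
  [38,50): 12 bp
  [50,62): 12 bp
  [62,81): 19 bp
  [81,89): 8 bp
  [89,99): 10 bp
  [99,113): 14 bp
  [113,125): 12 bp
  [125,139): 14 bp
  [139,150): 11 bp
  [150,158): 8 bp
  [158,175): 17 bp
  [175,184): 9 bp
  [184,199): 15 bp
  [199,207): 8 bp
  [207,217): 10 bp
  [217,224): 7 bp
  [224,232): 8 bp
  [232,239): 7 bp
  [239,253): 14 bp
  [253,259): 6 bp
  [259,271): 12 bp
  [271,279): 8 bp
  [279,296): 17 bp

[5,6,7,7,8,8,8,8,8,8,9,9,10,10,11,12,12,12,12,14,14,14,15,16,17,17,19]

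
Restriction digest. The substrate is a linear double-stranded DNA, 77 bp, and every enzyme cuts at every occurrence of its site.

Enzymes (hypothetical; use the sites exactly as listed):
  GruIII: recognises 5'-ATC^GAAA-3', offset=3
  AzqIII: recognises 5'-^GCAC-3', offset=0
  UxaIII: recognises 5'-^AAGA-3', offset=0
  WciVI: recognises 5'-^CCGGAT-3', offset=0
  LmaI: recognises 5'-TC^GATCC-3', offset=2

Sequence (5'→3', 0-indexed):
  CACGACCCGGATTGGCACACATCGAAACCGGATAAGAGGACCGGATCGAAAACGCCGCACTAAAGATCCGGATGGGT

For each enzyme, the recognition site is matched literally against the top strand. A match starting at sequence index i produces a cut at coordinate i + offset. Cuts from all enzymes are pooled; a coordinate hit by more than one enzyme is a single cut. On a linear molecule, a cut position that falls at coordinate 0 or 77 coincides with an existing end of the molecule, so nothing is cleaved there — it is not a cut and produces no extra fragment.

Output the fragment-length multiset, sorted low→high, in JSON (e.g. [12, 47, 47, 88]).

Per-enzyme occurrences:
  GruIII ATCGAAA/3: at [20, 44] ⇒ [23, 47]
  AzqIII GCAC/0: at [14, 56] ⇒ [14, 56]
  UxaIII AAGA/0: at [33, 62] ⇒ [33, 62]
  WciVI CCGGAT/0: at [6, 27, 40, 67] ⇒ [6, 27, 40, 67]
  LmaI (TCGATCC, off=2): no sites

Pooled cuts: [6, 14, 23, 27, 33, 40, 47, 56, 62, 67]

Fragments:
  [0,6): 6 bp
  [6,14): 8 bp
  [14,23): 9 bp
  [23,27): 4 bp
  [27,33): 6 bp
  [33,40): 7 bp
  [40,47): 7 bp
  [47,56): 9 bp
  [56,62): 6 bp
  [62,67): 5 bp
  [67,77): 10 bp

[4,5,6,6,6,7,7,8,9,9,10]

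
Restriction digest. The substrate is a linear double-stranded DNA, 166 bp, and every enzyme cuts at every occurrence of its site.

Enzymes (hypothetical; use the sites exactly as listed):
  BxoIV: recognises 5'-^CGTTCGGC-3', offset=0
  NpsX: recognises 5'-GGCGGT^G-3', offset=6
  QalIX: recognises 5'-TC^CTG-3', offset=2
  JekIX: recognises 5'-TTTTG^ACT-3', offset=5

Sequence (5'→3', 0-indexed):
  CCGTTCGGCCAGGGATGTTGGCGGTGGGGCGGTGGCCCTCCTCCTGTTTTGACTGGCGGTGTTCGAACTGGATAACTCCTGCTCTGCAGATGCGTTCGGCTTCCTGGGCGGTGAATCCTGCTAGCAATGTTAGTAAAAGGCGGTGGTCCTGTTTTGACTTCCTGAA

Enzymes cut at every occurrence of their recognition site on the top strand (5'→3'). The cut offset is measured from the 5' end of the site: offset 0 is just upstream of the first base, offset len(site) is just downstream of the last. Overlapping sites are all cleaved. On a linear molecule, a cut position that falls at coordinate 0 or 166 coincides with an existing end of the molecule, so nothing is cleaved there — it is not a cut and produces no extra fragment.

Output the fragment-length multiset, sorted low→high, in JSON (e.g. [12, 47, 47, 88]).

[1,4,5,5,5,8,8,8,9,9,10,11,14,18,24,27]

Per-enzyme occurrences:
  BxoIV CGTTCGGC/0: at [1, 92] ⇒ [1, 92]
  NpsX GGCGGTG/6: at [19, 27, 54, 106, 138] ⇒ [25, 33, 60, 112, 144]
  QalIX TCCTG/2: at [41, 76, 101, 115, 146, 159] ⇒ [43, 78, 103, 117, 148, 161]
  JekIX TTTTGACT/5: at [46, 151] ⇒ [51, 156]

All cut coordinates (distinct, sorted): [1, 25, 33, 43, 51, 60, 78, 92, 103, 112, 117, 144, 148, 156, 161]

Fragments:
  [0,1): 1 bp
  [1,25): 24 bp
  [25,33): 8 bp
  [33,43): 10 bp
  [43,51): 8 bp
  [51,60): 9 bp
  [60,78): 18 bp
  [78,92): 14 bp
  [92,103): 11 bp
  [103,112): 9 bp
  [112,117): 5 bp
  [117,144): 27 bp
  [144,148): 4 bp
  [148,156): 8 bp
  [156,161): 5 bp
  [161,166): 5 bp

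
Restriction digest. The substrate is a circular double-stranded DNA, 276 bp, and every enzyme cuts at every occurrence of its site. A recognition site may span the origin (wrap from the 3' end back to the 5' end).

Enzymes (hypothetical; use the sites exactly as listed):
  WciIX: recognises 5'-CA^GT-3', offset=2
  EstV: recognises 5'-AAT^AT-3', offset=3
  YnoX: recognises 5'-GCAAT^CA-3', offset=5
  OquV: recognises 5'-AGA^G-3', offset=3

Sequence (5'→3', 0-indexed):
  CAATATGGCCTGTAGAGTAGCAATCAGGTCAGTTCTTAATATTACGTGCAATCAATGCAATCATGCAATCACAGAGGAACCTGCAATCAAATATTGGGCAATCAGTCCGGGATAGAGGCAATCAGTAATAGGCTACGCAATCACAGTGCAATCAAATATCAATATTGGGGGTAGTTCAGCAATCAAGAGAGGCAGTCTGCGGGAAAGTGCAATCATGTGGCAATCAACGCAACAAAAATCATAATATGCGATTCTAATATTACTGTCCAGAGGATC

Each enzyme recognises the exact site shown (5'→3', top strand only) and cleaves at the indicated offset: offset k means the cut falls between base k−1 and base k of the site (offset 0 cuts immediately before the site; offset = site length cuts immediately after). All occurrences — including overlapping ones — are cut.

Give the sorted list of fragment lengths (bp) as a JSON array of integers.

Per-enzyme occurrences:
  WciIX CAGT/2: at [29, 102, 122, 143, 192] ⇒ [31, 104, 124, 145, 194]
  EstV AATAT/3: at [1, 37, 89, 154, 160, 242, 255] ⇒ [4, 40, 92, 157, 163, 245, 258]
  YnoX GCAATCA/5: at [19, 47, 56, 64, 82, 97, 117, 136, 147, 178, 208, 219] ⇒ [24, 52, 61, 69, 87, 102, 122, 141, 152, 183, 213, 224]
  OquV AGAG/3: at [13, 72, 113, 185, 187, 268] ⇒ [16, 75, 116, 188, 190, 271]

Pooled cuts: [4, 16, 24, 31, 40, 52, 61, 69, 75, 87, 92, 102, 104, 116, 122, 124, 141, 145, 152, 157, 163, 183, 188, 190, 194, 213, 224, 245, 258, 271]

Fragment lengths:
  4→16: 12 bp
  16→24: 8 bp
  24→31: 7 bp
  31→40: 9 bp
  40→52: 12 bp
  52→61: 9 bp
  61→69: 8 bp
  69→75: 6 bp
  75→87: 12 bp
  87→92: 5 bp
  92→102: 10 bp
  102→104: 2 bp
  104→116: 12 bp
  116→122: 6 bp
  122→124: 2 bp
  124→141: 17 bp
  141→145: 4 bp
  145→152: 7 bp
  152→157: 5 bp
  157→163: 6 bp
  163→183: 20 bp
  183→188: 5 bp
  188→190: 2 bp
  190→194: 4 bp
  194→213: 19 bp
  213→224: 11 bp
  224→245: 21 bp
  245→258: 13 bp
  258→271: 13 bp
  271→4 (wrap): 276-271+4 = 9 bp

[2,2,2,4,4,5,5,5,6,6,6,7,7,8,8,9,9,9,10,11,12,12,12,12,13,13,17,19,20,21]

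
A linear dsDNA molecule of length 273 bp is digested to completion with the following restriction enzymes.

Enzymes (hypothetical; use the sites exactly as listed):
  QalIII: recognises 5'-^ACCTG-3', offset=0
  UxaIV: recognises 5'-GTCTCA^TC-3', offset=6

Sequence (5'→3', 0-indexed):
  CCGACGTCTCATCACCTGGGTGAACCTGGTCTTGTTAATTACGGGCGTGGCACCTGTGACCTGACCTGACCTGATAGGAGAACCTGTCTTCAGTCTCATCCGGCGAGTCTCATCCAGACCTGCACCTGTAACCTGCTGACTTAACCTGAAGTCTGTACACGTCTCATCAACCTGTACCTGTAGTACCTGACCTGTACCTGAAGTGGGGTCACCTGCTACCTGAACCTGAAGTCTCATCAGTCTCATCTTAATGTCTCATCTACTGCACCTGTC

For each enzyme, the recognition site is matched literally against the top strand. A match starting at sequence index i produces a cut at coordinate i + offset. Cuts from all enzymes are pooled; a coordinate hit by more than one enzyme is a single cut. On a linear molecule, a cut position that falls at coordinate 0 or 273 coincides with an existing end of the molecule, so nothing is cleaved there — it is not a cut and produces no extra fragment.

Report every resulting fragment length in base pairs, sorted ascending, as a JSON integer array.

[2,3,5,5,5,5,6,6,6,6,7,7,7,7,8,9,9,10,11,13,13,13,13,14,15,17,23,28]

Per-enzyme occurrences:
  QalIII (ACCTG, off=0): starts [13, 23, 51, 58, 63, 68, 81, 117, 123, 130, 143, 169, 175, 184, 189, 195, 210, 217, 223, 266] → cuts [13, 23, 51, 58, 63, 68, 81, 117, 123, 130, 143, 169, 175, 184, 189, 195, 210, 217, 223, 266]
  UxaIV (GTCTCATC, off=6): starts [5, 92, 106, 160, 230, 239, 252] → cuts [11, 98, 112, 166, 236, 245, 258]

Pooled cuts: [11, 13, 23, 51, 58, 63, 68, 81, 98, 112, 117, 123, 130, 143, 166, 169, 175, 184, 189, 195, 210, 217, 223, 236, 245, 258, 266]

Fragment lengths:
  [0,11): 11 bp
  [11,13): 2 bp
  [13,23): 10 bp
  [23,51): 28 bp
  [51,58): 7 bp
  [58,63): 5 bp
  [63,68): 5 bp
  [68,81): 13 bp
  [81,98): 17 bp
  [98,112): 14 bp
  [112,117): 5 bp
  [117,123): 6 bp
  [123,130): 7 bp
  [130,143): 13 bp
  [143,166): 23 bp
  [166,169): 3 bp
  [169,175): 6 bp
  [175,184): 9 bp
  [184,189): 5 bp
  [189,195): 6 bp
  [195,210): 15 bp
  [210,217): 7 bp
  [217,223): 6 bp
  [223,236): 13 bp
  [236,245): 9 bp
  [245,258): 13 bp
  [258,266): 8 bp
  [266,273): 7 bp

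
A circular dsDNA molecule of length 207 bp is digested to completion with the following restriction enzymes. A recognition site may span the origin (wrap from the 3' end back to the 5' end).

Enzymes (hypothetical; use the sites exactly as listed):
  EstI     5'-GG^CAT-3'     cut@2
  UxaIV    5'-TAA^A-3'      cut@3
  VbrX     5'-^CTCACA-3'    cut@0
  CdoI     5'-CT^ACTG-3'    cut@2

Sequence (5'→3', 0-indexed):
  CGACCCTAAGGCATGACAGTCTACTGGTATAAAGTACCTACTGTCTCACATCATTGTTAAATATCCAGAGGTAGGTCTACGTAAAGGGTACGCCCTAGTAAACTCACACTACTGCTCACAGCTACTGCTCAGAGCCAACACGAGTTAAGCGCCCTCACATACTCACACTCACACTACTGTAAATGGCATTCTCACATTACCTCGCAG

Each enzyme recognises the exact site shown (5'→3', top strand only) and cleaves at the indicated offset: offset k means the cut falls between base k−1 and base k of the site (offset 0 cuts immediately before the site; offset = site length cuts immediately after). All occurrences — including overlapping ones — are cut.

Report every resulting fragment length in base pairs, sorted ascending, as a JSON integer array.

Per-enzyme occurrences:
  EstI GGCAT/2: at [9, 184] ⇒ [11, 186]
  UxaIV TAAA/3: at [29, 57, 81, 98, 179] ⇒ [32, 60, 84, 101, 182]
  VbrX CTCACA/0: at [44, 102, 114, 153, 161, 167, 190] ⇒ [44, 102, 114, 153, 161, 167, 190]
  CdoI CTACTG/2: at [20, 37, 108, 121, 173] ⇒ [22, 39, 110, 123, 175]

Pooled cuts: [11, 22, 32, 39, 44, 60, 84, 101, 102, 110, 114, 123, 153, 161, 167, 175, 182, 186, 190]

Fragment lengths:
  11→22: 11 bp
  22→32: 10 bp
  32→39: 7 bp
  39→44: 5 bp
  44→60: 16 bp
  60→84: 24 bp
  84→101: 17 bp
  101→102: 1 bp
  102→110: 8 bp
  110→114: 4 bp
  114→123: 9 bp
  123→153: 30 bp
  153→161: 8 bp
  161→167: 6 bp
  167→175: 8 bp
  175→182: 7 bp
  182→186: 4 bp
  186→190: 4 bp
  190→11 (wrap): 207-190+11 = 28 bp

[1,4,4,4,5,6,7,7,8,8,8,9,10,11,16,17,24,28,30]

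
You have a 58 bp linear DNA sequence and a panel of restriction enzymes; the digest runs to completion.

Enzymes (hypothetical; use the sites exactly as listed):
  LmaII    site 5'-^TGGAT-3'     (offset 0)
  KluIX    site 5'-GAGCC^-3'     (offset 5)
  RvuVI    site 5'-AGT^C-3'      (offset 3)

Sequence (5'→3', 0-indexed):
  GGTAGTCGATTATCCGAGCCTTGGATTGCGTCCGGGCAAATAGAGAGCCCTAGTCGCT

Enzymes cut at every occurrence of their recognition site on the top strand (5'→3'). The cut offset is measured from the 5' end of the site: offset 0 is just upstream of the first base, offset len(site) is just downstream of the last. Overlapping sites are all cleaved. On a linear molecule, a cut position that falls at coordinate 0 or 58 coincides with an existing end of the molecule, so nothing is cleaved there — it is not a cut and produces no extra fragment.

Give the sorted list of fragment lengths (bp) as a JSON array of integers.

[1,4,5,6,14,28]

Site scan:
  LmaII TGGAT/0: at [21] ⇒ [21]
  KluIX GAGCC/5: at [15, 44] ⇒ [20, 49]
  RvuVI AGTC/3: at [3, 51] ⇒ [6, 54]

Pooled cuts: [6, 20, 21, 49, 54]

Fragments:
  [0,6): 6 bp
  [6,20): 14 bp
  [20,21): 1 bp
  [21,49): 28 bp
  [49,54): 5 bp
  [54,58): 4 bp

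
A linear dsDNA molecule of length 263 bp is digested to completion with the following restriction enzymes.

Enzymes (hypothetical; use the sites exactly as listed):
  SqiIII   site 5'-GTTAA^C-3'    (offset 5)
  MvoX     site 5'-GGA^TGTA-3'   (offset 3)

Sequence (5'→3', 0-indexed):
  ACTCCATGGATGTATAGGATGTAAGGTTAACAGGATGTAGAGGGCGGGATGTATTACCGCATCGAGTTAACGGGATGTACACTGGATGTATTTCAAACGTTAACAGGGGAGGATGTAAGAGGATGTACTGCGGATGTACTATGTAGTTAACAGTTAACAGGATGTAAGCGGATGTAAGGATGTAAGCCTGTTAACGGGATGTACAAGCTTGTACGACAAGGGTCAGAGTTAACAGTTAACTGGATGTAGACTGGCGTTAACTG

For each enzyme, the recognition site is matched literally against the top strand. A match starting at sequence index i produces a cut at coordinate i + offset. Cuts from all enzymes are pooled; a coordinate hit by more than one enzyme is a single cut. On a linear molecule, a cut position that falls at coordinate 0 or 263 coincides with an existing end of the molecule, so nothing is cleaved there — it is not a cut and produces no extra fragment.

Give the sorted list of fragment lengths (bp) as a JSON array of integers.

Site scan:
  SqiIII (GTTAAC, off=5): starts [25, 65, 98, 145, 152, 189, 227, 234, 255] → cuts [30, 70, 103, 150, 157, 194, 232, 239, 260]
  MvoX (GGATGTA, off=3): starts [7, 16, 32, 46, 72, 83, 110, 120, 131, 159, 169, 177, 196, 241] → cuts [10, 19, 35, 49, 75, 86, 113, 123, 134, 162, 172, 180, 199, 244]

Pooled cuts: [10, 19, 30, 35, 49, 70, 75, 86, 103, 113, 123, 134, 150, 157, 162, 172, 180, 194, 199, 232, 239, 244, 260]

Fragment lengths:
  [0,10): 10 bp
  [10,19): 9 bp
  [19,30): 11 bp
  [30,35): 5 bp
  [35,49): 14 bp
  [49,70): 21 bp
  [70,75): 5 bp
  [75,86): 11 bp
  [86,103): 17 bp
  [103,113): 10 bp
  [113,123): 10 bp
  [123,134): 11 bp
  [134,150): 16 bp
  [150,157): 7 bp
  [157,162): 5 bp
  [162,172): 10 bp
  [172,180): 8 bp
  [180,194): 14 bp
  [194,199): 5 bp
  [199,232): 33 bp
  [232,239): 7 bp
  [239,244): 5 bp
  [244,260): 16 bp
  [260,263): 3 bp

[3,5,5,5,5,5,7,7,8,9,10,10,10,10,11,11,11,14,14,16,16,17,21,33]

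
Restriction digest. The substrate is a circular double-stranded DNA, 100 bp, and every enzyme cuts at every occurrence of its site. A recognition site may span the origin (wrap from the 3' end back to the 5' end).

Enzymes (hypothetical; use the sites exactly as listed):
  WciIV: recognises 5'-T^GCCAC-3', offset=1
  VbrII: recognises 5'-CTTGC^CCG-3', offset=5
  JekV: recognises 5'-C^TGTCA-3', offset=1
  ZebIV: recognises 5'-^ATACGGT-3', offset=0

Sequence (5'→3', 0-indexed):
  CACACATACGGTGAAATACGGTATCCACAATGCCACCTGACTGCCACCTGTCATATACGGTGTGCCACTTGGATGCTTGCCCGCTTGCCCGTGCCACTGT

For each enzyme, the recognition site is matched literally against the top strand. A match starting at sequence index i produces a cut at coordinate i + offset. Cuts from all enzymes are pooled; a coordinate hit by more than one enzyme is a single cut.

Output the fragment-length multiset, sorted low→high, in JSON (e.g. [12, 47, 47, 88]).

Site scan:
  WciIV TGCCAC/1: at [30, 41, 62, 91] ⇒ [31, 42, 63, 92]
  VbrII CTTGCCCG/5: at [75, 83] ⇒ [80, 88]
  JekV CTGTCA/1: at [47, 96] ⇒ [48, 97]
  ZebIV ATACGGT/0: at [5, 15, 54] ⇒ [5, 15, 54]

Pooled cuts: [5, 15, 31, 42, 48, 54, 63, 80, 88, 92, 97]

Fragments:
  5→15: 10 bp
  15→31: 16 bp
  31→42: 11 bp
  42→48: 6 bp
  48→54: 6 bp
  54→63: 9 bp
  63→80: 17 bp
  80→88: 8 bp
  88→92: 4 bp
  92→97: 5 bp
  97→5 (wrap): 100-97+5 = 8 bp

[4,5,6,6,8,8,9,10,11,16,17]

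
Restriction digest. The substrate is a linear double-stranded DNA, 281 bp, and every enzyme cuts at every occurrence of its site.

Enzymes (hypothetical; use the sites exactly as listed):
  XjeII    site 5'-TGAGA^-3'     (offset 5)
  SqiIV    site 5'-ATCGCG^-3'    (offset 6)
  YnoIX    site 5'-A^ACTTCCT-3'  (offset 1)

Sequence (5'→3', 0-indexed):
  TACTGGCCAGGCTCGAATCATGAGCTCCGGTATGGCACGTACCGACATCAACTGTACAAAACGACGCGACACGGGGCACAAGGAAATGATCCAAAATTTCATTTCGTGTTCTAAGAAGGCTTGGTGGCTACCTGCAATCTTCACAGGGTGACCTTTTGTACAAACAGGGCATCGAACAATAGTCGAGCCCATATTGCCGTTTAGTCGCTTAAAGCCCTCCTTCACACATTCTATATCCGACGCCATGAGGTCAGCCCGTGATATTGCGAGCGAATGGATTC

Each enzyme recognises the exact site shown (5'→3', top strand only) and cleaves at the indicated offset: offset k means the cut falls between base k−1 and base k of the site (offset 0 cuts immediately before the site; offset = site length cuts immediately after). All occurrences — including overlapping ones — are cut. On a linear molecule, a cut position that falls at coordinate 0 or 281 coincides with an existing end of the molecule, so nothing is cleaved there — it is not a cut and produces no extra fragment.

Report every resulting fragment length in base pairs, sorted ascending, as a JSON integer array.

Site scan:
  XjeII (TGAGA, off=5): no sites
  SqiIV (ATCGCG, off=6): no sites
  YnoIX (AACTTCCT, off=1): no sites

Pooled cuts: ∅

Fragment lengths:
  no cuts → one linear fragment of 281 bp

[281]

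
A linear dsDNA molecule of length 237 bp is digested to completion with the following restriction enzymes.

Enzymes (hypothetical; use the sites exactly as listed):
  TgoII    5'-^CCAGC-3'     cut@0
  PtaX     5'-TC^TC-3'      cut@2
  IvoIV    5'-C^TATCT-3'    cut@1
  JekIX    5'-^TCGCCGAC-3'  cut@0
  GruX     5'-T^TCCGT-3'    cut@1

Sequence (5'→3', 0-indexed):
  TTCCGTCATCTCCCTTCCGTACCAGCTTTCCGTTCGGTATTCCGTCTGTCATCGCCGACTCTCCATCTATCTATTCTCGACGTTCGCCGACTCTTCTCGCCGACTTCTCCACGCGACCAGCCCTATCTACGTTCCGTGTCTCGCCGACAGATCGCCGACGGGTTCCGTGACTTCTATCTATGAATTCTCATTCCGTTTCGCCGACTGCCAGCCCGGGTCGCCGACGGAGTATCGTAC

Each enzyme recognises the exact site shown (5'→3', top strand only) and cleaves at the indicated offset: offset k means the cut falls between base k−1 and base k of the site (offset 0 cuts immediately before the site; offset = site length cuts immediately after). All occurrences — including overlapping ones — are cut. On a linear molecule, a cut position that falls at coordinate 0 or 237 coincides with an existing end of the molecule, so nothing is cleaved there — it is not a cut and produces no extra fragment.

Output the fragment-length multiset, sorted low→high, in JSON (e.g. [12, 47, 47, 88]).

[1,4,5,6,6,6,7,7,7,8,9,9,9,9,10,10,10,11,11,11,11,12,12,13,13,20]

Scan for sites:
  TgoII (CCAGC, off=0): starts [21, 116, 207] → cuts [21, 116, 207]
  PtaX (TCTC, off=2): starts [8, 59, 74, 94, 105, 138, 185] → cuts [10, 61, 76, 96, 107, 140, 187]
  IvoIV (CTATCT, off=1): starts [66, 122, 173] → cuts [67, 123, 174]
  JekIX (TCGCCGAC, off=0): starts [51, 83, 96, 140, 151, 197, 217] → cuts [51, 83, 96, 140, 151, 197, 217]
  GruX (TTCCGT, off=1): starts [0, 14, 27, 39, 131, 162, 190] → cuts [1, 15, 28, 40, 132, 163, 191]

All cut coordinates (distinct, sorted): [1, 10, 15, 21, 28, 40, 51, 61, 67, 76, 83, 96, 107, 116, 123, 132, 140, 151, 163, 174, 187, 191, 197, 207, 217]

Fragment lengths:
  [0,1): 1 bp
  [1,10): 9 bp
  [10,15): 5 bp
  [15,21): 6 bp
  [21,28): 7 bp
  [28,40): 12 bp
  [40,51): 11 bp
  [51,61): 10 bp
  [61,67): 6 bp
  [67,76): 9 bp
  [76,83): 7 bp
  [83,96): 13 bp
  [96,107): 11 bp
  [107,116): 9 bp
  [116,123): 7 bp
  [123,132): 9 bp
  [132,140): 8 bp
  [140,151): 11 bp
  [151,163): 12 bp
  [163,174): 11 bp
  [174,187): 13 bp
  [187,191): 4 bp
  [191,197): 6 bp
  [197,207): 10 bp
  [207,217): 10 bp
  [217,237): 20 bp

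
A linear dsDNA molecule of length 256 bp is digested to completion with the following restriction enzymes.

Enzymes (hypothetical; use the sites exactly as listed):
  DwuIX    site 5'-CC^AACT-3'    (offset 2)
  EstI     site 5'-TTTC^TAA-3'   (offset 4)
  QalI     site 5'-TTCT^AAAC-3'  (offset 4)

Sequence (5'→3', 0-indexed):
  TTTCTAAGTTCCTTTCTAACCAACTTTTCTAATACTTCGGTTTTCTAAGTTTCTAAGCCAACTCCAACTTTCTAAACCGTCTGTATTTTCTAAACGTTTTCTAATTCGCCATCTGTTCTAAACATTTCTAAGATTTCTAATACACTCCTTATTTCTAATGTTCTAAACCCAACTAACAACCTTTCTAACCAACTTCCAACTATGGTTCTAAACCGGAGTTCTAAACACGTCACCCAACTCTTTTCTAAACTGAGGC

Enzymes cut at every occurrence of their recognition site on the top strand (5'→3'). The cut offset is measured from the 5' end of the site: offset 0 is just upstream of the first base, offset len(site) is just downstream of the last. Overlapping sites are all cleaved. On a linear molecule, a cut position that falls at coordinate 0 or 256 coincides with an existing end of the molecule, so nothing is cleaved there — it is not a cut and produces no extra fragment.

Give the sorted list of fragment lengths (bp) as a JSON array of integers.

[1,1,1,4,5,5,6,6,6,7,7,8,8,9,9,9,10,10,10,12,12,13,13,15,16,17,18,18]

Scan for sites:
  DwuIX CCAACT/2: at [19, 57, 63, 168, 188, 195, 233] ⇒ [21, 59, 65, 170, 190, 197, 235]
  EstI TTTCTAA/4: at [0, 12, 25, 41, 49, 68, 86, 97, 124, 133, 151, 181, 241] ⇒ [4, 16, 29, 45, 53, 72, 90, 101, 128, 137, 155, 185, 245]
  QalI TTCTAAAC/4: at [69, 87, 115, 160, 205, 218, 242] ⇒ [73, 91, 119, 164, 209, 222, 246]

All cut coordinates (distinct, sorted): [4, 16, 21, 29, 45, 53, 59, 65, 72, 73, 90, 91, 101, 119, 128, 137, 155, 164, 170, 185, 190, 197, 209, 222, 235, 245, 246]

Fragments:
  [0,4): 4 bp
  [4,16): 12 bp
  [16,21): 5 bp
  [21,29): 8 bp
  [29,45): 16 bp
  [45,53): 8 bp
  [53,59): 6 bp
  [59,65): 6 bp
  [65,72): 7 bp
  [72,73): 1 bp
  [73,90): 17 bp
  [90,91): 1 bp
  [91,101): 10 bp
  [101,119): 18 bp
  [119,128): 9 bp
  [128,137): 9 bp
  [137,155): 18 bp
  [155,164): 9 bp
  [164,170): 6 bp
  [170,185): 15 bp
  [185,190): 5 bp
  [190,197): 7 bp
  [197,209): 12 bp
  [209,222): 13 bp
  [222,235): 13 bp
  [235,245): 10 bp
  [245,246): 1 bp
  [246,256): 10 bp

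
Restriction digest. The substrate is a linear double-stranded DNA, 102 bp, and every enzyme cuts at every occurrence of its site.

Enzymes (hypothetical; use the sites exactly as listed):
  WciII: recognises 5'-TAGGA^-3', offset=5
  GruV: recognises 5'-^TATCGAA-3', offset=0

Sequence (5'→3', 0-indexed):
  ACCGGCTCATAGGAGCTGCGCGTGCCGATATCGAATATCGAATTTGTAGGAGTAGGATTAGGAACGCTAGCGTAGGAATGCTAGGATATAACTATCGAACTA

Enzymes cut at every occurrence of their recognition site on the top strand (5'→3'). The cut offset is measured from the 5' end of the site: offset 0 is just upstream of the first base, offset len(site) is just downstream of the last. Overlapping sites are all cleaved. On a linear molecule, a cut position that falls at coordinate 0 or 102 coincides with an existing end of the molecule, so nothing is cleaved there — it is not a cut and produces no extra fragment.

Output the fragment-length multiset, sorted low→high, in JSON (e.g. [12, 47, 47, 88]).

[6,6,6,7,9,10,14,14,14,16]

Per-enzyme occurrences:
  WciII (TAGGA, off=5): starts [9, 46, 52, 58, 72, 81] → cuts [14, 51, 57, 63, 77, 86]
  GruV (TATCGAA, off=0): starts [28, 35, 92] → cuts [28, 35, 92]

All cut coordinates (distinct, sorted): [14, 28, 35, 51, 57, 63, 77, 86, 92]

Fragment lengths:
  [0,14): 14 bp
  [14,28): 14 bp
  [28,35): 7 bp
  [35,51): 16 bp
  [51,57): 6 bp
  [57,63): 6 bp
  [63,77): 14 bp
  [77,86): 9 bp
  [86,92): 6 bp
  [92,102): 10 bp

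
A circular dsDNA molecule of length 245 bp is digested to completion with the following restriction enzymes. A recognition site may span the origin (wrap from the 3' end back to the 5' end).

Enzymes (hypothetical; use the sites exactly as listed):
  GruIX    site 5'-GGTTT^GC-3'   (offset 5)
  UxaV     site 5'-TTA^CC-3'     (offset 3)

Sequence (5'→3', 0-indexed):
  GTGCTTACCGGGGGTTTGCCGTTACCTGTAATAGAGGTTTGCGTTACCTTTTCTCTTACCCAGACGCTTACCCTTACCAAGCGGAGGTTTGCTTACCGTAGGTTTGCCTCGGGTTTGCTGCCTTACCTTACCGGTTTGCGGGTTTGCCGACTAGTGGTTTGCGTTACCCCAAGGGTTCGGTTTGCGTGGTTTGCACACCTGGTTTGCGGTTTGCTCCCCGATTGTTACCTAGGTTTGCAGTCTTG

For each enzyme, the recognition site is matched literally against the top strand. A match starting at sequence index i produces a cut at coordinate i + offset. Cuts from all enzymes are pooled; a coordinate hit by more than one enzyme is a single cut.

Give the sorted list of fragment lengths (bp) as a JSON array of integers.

[5,5,6,6,6,7,7,7,8,9,9,9,10,10,11,12,12,13,14,15,15,16,16,17]

Scan for sites:
  GruIX GGTTTGC/5: at [12, 35, 85, 100, 111, 132, 140, 155, 178, 187, 200, 207, 231] ⇒ [17, 40, 90, 105, 116, 137, 145, 160, 183, 192, 205, 212, 236]
  UxaV TTACC/3: at [4, 21, 43, 55, 67, 73, 92, 122, 127, 163, 224] ⇒ [7, 24, 46, 58, 70, 76, 95, 125, 130, 166, 227]

Pooled cuts: [7, 17, 24, 40, 46, 58, 70, 76, 90, 95, 105, 116, 125, 130, 137, 145, 160, 166, 183, 192, 205, 212, 227, 236]

Fragment lengths:
  7→17: 10 bp
  17→24: 7 bp
  24→40: 16 bp
  40→46: 6 bp
  46→58: 12 bp
  58→70: 12 bp
  70→76: 6 bp
  76→90: 14 bp
  90→95: 5 bp
  95→105: 10 bp
  105→116: 11 bp
  116→125: 9 bp
  125→130: 5 bp
  130→137: 7 bp
  137→145: 8 bp
  145→160: 15 bp
  160→166: 6 bp
  166→183: 17 bp
  183→192: 9 bp
  192→205: 13 bp
  205→212: 7 bp
  212→227: 15 bp
  227→236: 9 bp
  236→7 (wrap): 245-236+7 = 16 bp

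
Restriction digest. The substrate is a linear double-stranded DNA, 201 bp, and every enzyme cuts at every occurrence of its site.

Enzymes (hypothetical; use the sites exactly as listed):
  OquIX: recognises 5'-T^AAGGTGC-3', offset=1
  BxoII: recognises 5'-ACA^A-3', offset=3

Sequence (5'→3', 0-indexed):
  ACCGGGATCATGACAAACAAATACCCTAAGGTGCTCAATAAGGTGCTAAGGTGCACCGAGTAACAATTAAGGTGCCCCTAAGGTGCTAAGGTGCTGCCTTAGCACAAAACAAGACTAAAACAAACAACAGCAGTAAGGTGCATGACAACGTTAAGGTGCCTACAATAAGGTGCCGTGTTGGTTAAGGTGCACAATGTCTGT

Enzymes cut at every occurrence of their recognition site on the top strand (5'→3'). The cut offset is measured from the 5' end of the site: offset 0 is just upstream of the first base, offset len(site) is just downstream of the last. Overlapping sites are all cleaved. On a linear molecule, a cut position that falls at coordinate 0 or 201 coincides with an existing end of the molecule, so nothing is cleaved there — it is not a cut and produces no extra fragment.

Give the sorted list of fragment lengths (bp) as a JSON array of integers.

Per-enzyme occurrences:
  OquIX TAAGGTGC/1: at [26, 38, 46, 67, 78, 86, 133, 151, 165, 182] ⇒ [27, 39, 47, 68, 79, 87, 134, 152, 166, 183]
  BxoII ACAA/3: at [12, 16, 62, 103, 108, 119, 123, 144, 161, 190] ⇒ [15, 19, 65, 106, 111, 122, 126, 147, 164, 193]

Pooled cuts: [15, 19, 27, 39, 47, 65, 68, 79, 87, 106, 111, 122, 126, 134, 147, 152, 164, 166, 183, 193]

Fragments:
  [0,15): 15 bp
  [15,19): 4 bp
  [19,27): 8 bp
  [27,39): 12 bp
  [39,47): 8 bp
  [47,65): 18 bp
  [65,68): 3 bp
  [68,79): 11 bp
  [79,87): 8 bp
  [87,106): 19 bp
  [106,111): 5 bp
  [111,122): 11 bp
  [122,126): 4 bp
  [126,134): 8 bp
  [134,147): 13 bp
  [147,152): 5 bp
  [152,164): 12 bp
  [164,166): 2 bp
  [166,183): 17 bp
  [183,193): 10 bp
  [193,201): 8 bp

[2,3,4,4,5,5,8,8,8,8,8,10,11,11,12,12,13,15,17,18,19]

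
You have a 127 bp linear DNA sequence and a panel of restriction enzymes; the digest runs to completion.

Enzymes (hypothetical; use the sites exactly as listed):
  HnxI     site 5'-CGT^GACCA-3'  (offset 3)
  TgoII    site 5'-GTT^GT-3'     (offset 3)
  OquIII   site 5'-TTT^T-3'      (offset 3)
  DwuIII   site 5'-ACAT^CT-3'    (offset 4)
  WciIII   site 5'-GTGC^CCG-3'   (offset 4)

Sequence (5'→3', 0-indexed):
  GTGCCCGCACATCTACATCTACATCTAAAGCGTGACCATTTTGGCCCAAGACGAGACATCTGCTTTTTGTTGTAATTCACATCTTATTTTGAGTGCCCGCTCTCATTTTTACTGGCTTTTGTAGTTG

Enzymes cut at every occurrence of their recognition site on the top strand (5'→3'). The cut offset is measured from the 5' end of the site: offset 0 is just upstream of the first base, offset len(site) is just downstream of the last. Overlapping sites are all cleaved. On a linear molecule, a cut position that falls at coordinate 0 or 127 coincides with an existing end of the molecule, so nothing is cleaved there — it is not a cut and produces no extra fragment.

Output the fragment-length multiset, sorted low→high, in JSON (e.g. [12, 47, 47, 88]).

Per-enzyme occurrences:
  HnxI (CGTGACCA, off=3): starts [30] → cuts [33]
  TgoII (GTTGT, off=3): starts [68] → cuts [71]
  OquIII (TTTT, off=3): starts [38, 63, 64, 86, 105, 106, 116] → cuts [41, 66, 67, 89, 108, 109, 119]
  DwuIII (ACATCT, off=4): starts [8, 14, 20, 55, 78] → cuts [12, 18, 24, 59, 82]
  WciIII (GTGCCCG, off=4): starts [0, 92] → cuts [4, 96]

All cut coordinates (distinct, sorted): [4, 12, 18, 24, 33, 41, 59, 66, 67, 71, 82, 89, 96, 108, 109, 119]

Fragments:
  [0,4): 4 bp
  [4,12): 8 bp
  [12,18): 6 bp
  [18,24): 6 bp
  [24,33): 9 bp
  [33,41): 8 bp
  [41,59): 18 bp
  [59,66): 7 bp
  [66,67): 1 bp
  [67,71): 4 bp
  [71,82): 11 bp
  [82,89): 7 bp
  [89,96): 7 bp
  [96,108): 12 bp
  [108,109): 1 bp
  [109,119): 10 bp
  [119,127): 8 bp

[1,1,4,4,6,6,7,7,7,8,8,8,9,10,11,12,18]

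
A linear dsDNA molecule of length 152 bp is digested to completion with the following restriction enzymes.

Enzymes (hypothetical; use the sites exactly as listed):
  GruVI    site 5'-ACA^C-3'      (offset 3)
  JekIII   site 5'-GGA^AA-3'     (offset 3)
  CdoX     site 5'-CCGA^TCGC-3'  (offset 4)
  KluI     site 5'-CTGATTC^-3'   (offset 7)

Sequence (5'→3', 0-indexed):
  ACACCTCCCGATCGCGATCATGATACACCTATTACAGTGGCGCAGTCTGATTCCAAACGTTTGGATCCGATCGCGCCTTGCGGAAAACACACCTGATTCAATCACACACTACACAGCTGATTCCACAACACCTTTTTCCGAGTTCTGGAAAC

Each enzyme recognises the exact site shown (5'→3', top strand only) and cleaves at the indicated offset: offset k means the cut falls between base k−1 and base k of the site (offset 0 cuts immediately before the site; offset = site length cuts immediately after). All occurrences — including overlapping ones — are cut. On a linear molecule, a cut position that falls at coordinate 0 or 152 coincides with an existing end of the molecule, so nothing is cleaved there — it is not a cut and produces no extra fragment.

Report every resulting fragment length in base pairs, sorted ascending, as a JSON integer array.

Site scan:
  GruVI (ACAC, off=3): starts [0, 24, 86, 88, 103, 105, 110, 127] → cuts [3, 27, 89, 91, 106, 108, 113, 130]
  JekIII (GGAAA, off=3): starts [81, 146] → cuts [84, 149]
  CdoX (CCGATCGC, off=4): starts [7, 66] → cuts [11, 70]
  KluI (CTGATTC, off=7): starts [46, 92, 116] → cuts [53, 99, 123]

All cut coordinates (distinct, sorted): [3, 11, 27, 53, 70, 84, 89, 91, 99, 106, 108, 113, 123, 130, 149]

Fragment lengths:
  [0,3): 3 bp
  [3,11): 8 bp
  [11,27): 16 bp
  [27,53): 26 bp
  [53,70): 17 bp
  [70,84): 14 bp
  [84,89): 5 bp
  [89,91): 2 bp
  [91,99): 8 bp
  [99,106): 7 bp
  [106,108): 2 bp
  [108,113): 5 bp
  [113,123): 10 bp
  [123,130): 7 bp
  [130,149): 19 bp
  [149,152): 3 bp

[2,2,3,3,5,5,7,7,8,8,10,14,16,17,19,26]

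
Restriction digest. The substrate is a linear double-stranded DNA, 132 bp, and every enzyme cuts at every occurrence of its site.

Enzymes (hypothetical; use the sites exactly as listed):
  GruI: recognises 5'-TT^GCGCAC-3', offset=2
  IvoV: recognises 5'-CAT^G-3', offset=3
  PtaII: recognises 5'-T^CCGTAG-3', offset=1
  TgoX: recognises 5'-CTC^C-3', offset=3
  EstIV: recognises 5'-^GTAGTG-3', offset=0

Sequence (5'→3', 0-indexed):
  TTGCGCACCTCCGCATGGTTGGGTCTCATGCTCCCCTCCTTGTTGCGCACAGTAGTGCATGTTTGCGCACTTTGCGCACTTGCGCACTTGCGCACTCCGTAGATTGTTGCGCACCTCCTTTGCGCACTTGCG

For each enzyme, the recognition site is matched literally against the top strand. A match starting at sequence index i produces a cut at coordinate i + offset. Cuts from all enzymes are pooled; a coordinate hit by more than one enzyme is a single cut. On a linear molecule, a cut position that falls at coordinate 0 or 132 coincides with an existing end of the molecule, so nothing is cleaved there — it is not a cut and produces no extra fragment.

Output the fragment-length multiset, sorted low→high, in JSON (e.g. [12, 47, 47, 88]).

Site scan:
  GruI (TTGCGCAC, off=2): starts [0, 42, 62, 71, 79, 87, 106, 119] → cuts [2, 44, 64, 73, 81, 89, 108, 121]
  IvoV (CATG, off=3): starts [13, 26, 57] → cuts [16, 29, 60]
  PtaII (TCCGTAG, off=1): starts [95] → cuts [96]
  TgoX (CTCC, off=3): starts [8, 30, 35, 94, 114] → cuts [11, 33, 38, 97, 117]
  EstIV (GTAGTG, off=0): starts [51] → cuts [51]

Pooled cuts: [2, 11, 16, 29, 33, 38, 44, 51, 60, 64, 73, 81, 89, 96, 97, 108, 117, 121]

Fragments:
  [0,2): 2 bp
  [2,11): 9 bp
  [11,16): 5 bp
  [16,29): 13 bp
  [29,33): 4 bp
  [33,38): 5 bp
  [38,44): 6 bp
  [44,51): 7 bp
  [51,60): 9 bp
  [60,64): 4 bp
  [64,73): 9 bp
  [73,81): 8 bp
  [81,89): 8 bp
  [89,96): 7 bp
  [96,97): 1 bp
  [97,108): 11 bp
  [108,117): 9 bp
  [117,121): 4 bp
  [121,132): 11 bp

[1,2,4,4,4,5,5,6,7,7,8,8,9,9,9,9,11,11,13]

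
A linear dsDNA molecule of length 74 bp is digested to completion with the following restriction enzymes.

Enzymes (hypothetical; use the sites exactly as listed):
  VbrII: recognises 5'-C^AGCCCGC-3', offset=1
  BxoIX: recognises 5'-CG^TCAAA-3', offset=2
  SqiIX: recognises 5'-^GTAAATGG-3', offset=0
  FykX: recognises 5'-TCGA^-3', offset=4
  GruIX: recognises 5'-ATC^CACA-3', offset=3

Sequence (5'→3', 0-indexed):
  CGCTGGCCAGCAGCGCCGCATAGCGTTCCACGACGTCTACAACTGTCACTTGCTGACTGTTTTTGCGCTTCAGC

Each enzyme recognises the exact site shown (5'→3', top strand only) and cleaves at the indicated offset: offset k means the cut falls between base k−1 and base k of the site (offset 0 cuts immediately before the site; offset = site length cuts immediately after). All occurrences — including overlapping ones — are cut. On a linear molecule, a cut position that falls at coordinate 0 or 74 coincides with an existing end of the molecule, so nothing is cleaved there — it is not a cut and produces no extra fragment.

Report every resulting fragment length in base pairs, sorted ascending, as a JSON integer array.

[74]

Site scan:
  VbrII (CAGCCCGC, off=1): no sites
  BxoIX (CGTCAAA, off=2): no sites
  SqiIX (GTAAATGG, off=0): no sites
  FykX (TCGA, off=4): no sites
  GruIX (ATCCACA, off=3): no sites

All cut coordinates (distinct, sorted): ∅

Fragments:
  no cuts → one linear fragment of 74 bp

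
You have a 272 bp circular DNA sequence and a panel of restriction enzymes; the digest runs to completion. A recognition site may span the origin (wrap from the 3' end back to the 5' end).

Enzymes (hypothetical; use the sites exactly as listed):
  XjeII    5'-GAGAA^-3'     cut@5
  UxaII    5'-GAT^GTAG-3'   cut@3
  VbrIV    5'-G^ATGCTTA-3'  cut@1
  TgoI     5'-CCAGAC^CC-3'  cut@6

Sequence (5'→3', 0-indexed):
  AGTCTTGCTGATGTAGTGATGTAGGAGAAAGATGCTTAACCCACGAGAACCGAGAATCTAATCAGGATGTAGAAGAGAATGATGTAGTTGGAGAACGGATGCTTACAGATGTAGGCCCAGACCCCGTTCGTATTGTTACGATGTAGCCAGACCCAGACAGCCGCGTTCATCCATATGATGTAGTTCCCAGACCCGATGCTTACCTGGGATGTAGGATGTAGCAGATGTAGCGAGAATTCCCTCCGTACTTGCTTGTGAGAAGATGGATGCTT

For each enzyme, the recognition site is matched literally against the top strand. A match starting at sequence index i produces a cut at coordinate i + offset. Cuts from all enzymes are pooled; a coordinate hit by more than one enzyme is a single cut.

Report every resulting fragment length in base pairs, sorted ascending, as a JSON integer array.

[2,3,3,4,5,7,7,8,9,9,10,10,11,12,12,12,12,13,15,18,18,20,25,27]

Site scan:
  XjeII (GAGAA, off=5): starts [24, 44, 51, 74, 90, 231, 256] → cuts [29, 49, 56, 79, 95, 236, 261]
  UxaII (GATGTAG, off=3): starts [9, 17, 65, 80, 107, 139, 176, 207, 214, 223] → cuts [12, 20, 68, 83, 110, 142, 179, 210, 217, 226]
  VbrIV (GATGCTTA, off=1): starts [30, 97, 194, 265] → cuts [31, 98, 195, 266]
  TgoI (CCAGACCC, off=6): starts [116, 146, 186] → cuts [122, 152, 192]

Pooled cuts: [12, 20, 29, 31, 49, 56, 68, 79, 83, 95, 98, 110, 122, 142, 152, 179, 192, 195, 210, 217, 226, 236, 261, 266]

Fragments:
  12→20: 8 bp
  20→29: 9 bp
  29→31: 2 bp
  31→49: 18 bp
  49→56: 7 bp
  56→68: 12 bp
  68→79: 11 bp
  79→83: 4 bp
  83→95: 12 bp
  95→98: 3 bp
  98→110: 12 bp
  110→122: 12 bp
  122→142: 20 bp
  142→152: 10 bp
  152→179: 27 bp
  179→192: 13 bp
  192→195: 3 bp
  195→210: 15 bp
  210→217: 7 bp
  217→226: 9 bp
  226→236: 10 bp
  236→261: 25 bp
  261→266: 5 bp
  266→12 (wrap): 272-266+12 = 18 bp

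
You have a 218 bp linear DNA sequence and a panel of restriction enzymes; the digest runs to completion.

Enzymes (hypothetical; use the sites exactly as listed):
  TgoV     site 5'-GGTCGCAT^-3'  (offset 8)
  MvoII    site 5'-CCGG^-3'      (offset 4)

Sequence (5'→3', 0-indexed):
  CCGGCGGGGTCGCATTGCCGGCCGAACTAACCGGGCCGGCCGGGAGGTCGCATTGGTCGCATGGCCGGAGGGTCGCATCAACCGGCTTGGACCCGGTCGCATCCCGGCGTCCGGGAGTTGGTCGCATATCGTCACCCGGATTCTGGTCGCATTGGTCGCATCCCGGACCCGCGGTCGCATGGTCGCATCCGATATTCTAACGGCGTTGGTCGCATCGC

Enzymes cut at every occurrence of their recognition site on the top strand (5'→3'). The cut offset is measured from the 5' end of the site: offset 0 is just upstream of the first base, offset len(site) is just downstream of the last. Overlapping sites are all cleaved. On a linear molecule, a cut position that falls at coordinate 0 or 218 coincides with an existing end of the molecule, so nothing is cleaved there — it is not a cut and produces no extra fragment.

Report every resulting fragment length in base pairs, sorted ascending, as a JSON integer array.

Site scan:
  TgoV (GGTCGCAT, off=8): starts [7, 45, 54, 70, 94, 119, 144, 153, 172, 180, 207] → cuts [15, 53, 62, 78, 102, 127, 152, 161, 180, 188, 215]
  MvoII (CCGG, off=4): starts [0, 17, 30, 35, 39, 64, 81, 92, 103, 110, 135, 162] → cuts [4, 21, 34, 39, 43, 68, 85, 96, 107, 114, 139, 166]

All cut coordinates (distinct, sorted): [4, 15, 21, 34, 39, 43, 53, 62, 68, 78, 85, 96, 102, 107, 114, 127, 139, 152, 161, 166, 180, 188, 215]

Fragments:
  [0,4): 4 bp
  [4,15): 11 bp
  [15,21): 6 bp
  [21,34): 13 bp
  [34,39): 5 bp
  [39,43): 4 bp
  [43,53): 10 bp
  [53,62): 9 bp
  [62,68): 6 bp
  [68,78): 10 bp
  [78,85): 7 bp
  [85,96): 11 bp
  [96,102): 6 bp
  [102,107): 5 bp
  [107,114): 7 bp
  [114,127): 13 bp
  [127,139): 12 bp
  [139,152): 13 bp
  [152,161): 9 bp
  [161,166): 5 bp
  [166,180): 14 bp
  [180,188): 8 bp
  [188,215): 27 bp
  [215,218): 3 bp

[3,4,4,5,5,5,6,6,6,7,7,8,9,9,10,10,11,11,12,13,13,13,14,27]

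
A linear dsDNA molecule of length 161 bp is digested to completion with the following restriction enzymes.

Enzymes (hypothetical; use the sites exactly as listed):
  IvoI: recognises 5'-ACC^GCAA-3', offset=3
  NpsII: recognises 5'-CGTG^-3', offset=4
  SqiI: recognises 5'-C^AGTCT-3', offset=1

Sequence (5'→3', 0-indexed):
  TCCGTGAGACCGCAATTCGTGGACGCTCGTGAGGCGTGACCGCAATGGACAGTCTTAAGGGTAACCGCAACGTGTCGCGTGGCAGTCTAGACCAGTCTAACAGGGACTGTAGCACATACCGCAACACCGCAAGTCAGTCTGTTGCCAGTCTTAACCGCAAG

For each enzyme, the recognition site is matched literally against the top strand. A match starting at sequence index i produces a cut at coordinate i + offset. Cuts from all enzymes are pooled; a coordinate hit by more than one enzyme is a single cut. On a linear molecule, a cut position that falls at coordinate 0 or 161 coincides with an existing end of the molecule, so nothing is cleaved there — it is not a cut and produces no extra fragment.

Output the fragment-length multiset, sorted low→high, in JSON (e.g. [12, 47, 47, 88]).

[2,3,5,5,6,7,7,7,8,8,9,10,10,10,10,11,16,27]

Site scan:
  IvoI ACCGCAA/3: at [8, 38, 63, 117, 125, 153] ⇒ [11, 41, 66, 120, 128, 156]
  NpsII CGTG/4: at [2, 17, 27, 34, 70, 77] ⇒ [6, 21, 31, 38, 74, 81]
  SqiI CAGTCT/1: at [49, 82, 92, 134, 145] ⇒ [50, 83, 93, 135, 146]

All cut coordinates (distinct, sorted): [6, 11, 21, 31, 38, 41, 50, 66, 74, 81, 83, 93, 120, 128, 135, 146, 156]

Fragments:
  [0,6): 6 bp
  [6,11): 5 bp
  [11,21): 10 bp
  [21,31): 10 bp
  [31,38): 7 bp
  [38,41): 3 bp
  [41,50): 9 bp
  [50,66): 16 bp
  [66,74): 8 bp
  [74,81): 7 bp
  [81,83): 2 bp
  [83,93): 10 bp
  [93,120): 27 bp
  [120,128): 8 bp
  [128,135): 7 bp
  [135,146): 11 bp
  [146,156): 10 bp
  [156,161): 5 bp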